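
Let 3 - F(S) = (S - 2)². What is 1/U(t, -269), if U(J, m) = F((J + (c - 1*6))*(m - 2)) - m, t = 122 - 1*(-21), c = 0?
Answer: -1/1378562369 ≈ -7.2539e-10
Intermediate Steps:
F(S) = 3 - (-2 + S)² (F(S) = 3 - (S - 2)² = 3 - (-2 + S)²)
t = 143 (t = 122 + 21 = 143)
U(J, m) = 3 - m - (-2 + (-6 + J)*(-2 + m))² (U(J, m) = (3 - (-2 + (J + (0 - 1*6))*(m - 2))²) - m = (3 - (-2 + (J + (0 - 6))*(-2 + m))²) - m = (3 - (-2 + (J - 6)*(-2 + m))²) - m = (3 - (-2 + (-6 + J)*(-2 + m))²) - m = 3 - m - (-2 + (-6 + J)*(-2 + m))²)
1/U(t, -269) = 1/(3 - 1*(-269) - (10 - 6*(-269) - 2*143 + 143*(-269))²) = 1/(3 + 269 - (10 + 1614 - 286 - 38467)²) = 1/(3 + 269 - 1*(-37129)²) = 1/(3 + 269 - 1*1378562641) = 1/(3 + 269 - 1378562641) = 1/(-1378562369) = -1/1378562369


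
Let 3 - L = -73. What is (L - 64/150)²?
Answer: 32126224/5625 ≈ 5711.3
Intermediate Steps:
L = 76 (L = 3 - 1*(-73) = 3 + 73 = 76)
(L - 64/150)² = (76 - 64/150)² = (76 - 64*1/150)² = (76 - 32/75)² = (5668/75)² = 32126224/5625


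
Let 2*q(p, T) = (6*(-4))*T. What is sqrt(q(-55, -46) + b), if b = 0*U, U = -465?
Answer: 2*sqrt(138) ≈ 23.495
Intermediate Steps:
q(p, T) = -12*T (q(p, T) = ((6*(-4))*T)/2 = (-24*T)/2 = -12*T)
b = 0 (b = 0*(-465) = 0)
sqrt(q(-55, -46) + b) = sqrt(-12*(-46) + 0) = sqrt(552 + 0) = sqrt(552) = 2*sqrt(138)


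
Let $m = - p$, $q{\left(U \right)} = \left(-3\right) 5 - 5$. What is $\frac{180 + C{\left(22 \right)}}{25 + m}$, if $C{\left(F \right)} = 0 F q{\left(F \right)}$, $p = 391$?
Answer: $- \frac{30}{61} \approx -0.4918$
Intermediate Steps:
$q{\left(U \right)} = -20$ ($q{\left(U \right)} = -15 - 5 = -20$)
$C{\left(F \right)} = 0$ ($C{\left(F \right)} = 0 F \left(-20\right) = 0 \left(-20\right) = 0$)
$m = -391$ ($m = \left(-1\right) 391 = -391$)
$\frac{180 + C{\left(22 \right)}}{25 + m} = \frac{180 + 0}{25 - 391} = \frac{180}{-366} = 180 \left(- \frac{1}{366}\right) = - \frac{30}{61}$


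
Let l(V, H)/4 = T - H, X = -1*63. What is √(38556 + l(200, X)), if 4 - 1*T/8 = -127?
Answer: 10*√430 ≈ 207.36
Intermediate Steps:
T = 1048 (T = 32 - 8*(-127) = 32 + 1016 = 1048)
X = -63
l(V, H) = 4192 - 4*H (l(V, H) = 4*(1048 - H) = 4192 - 4*H)
√(38556 + l(200, X)) = √(38556 + (4192 - 4*(-63))) = √(38556 + (4192 + 252)) = √(38556 + 4444) = √43000 = 10*√430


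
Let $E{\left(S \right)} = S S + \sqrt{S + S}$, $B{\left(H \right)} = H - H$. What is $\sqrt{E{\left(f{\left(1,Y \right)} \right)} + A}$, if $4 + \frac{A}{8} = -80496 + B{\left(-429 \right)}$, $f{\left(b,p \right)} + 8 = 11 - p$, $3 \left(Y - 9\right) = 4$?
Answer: $\frac{\sqrt{-5795516 + 6 i \sqrt{33}}}{3} \approx 0.0023862 + 802.46 i$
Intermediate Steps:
$Y = \frac{31}{3}$ ($Y = 9 + \frac{1}{3} \cdot 4 = 9 + \frac{4}{3} = \frac{31}{3} \approx 10.333$)
$B{\left(H \right)} = 0$
$f{\left(b,p \right)} = 3 - p$ ($f{\left(b,p \right)} = -8 - \left(-11 + p\right) = 3 - p$)
$A = -644000$ ($A = -32 + 8 \left(-80496 + 0\right) = -32 + 8 \left(-80496\right) = -32 - 643968 = -644000$)
$E{\left(S \right)} = S^{2} + \sqrt{2} \sqrt{S}$ ($E{\left(S \right)} = S^{2} + \sqrt{2 S} = S^{2} + \sqrt{2} \sqrt{S}$)
$\sqrt{E{\left(f{\left(1,Y \right)} \right)} + A} = \sqrt{\left(\left(3 - \frac{31}{3}\right)^{2} + \sqrt{2} \sqrt{3 - \frac{31}{3}}\right) - 644000} = \sqrt{\left(\left(- \frac{22}{3}\right)^{2} + \sqrt{2} \sqrt{- \frac{22}{3}}\right) - 644000} = \sqrt{\left(\frac{484}{9} + \sqrt{2} \frac{i \sqrt{66}}{3}\right) - 644000} = \sqrt{\left(\frac{484}{9} + \frac{2 i \sqrt{33}}{3}\right) - 644000} = \sqrt{- \frac{5795516}{9} + \frac{2 i \sqrt{33}}{3}}$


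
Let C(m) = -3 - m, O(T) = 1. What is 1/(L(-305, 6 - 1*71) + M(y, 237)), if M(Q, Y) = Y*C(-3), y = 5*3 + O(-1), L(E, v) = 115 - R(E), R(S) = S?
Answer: 1/420 ≈ 0.0023810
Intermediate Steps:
L(E, v) = 115 - E
y = 16 (y = 5*3 + 1 = 15 + 1 = 16)
M(Q, Y) = 0 (M(Q, Y) = Y*(-3 - 1*(-3)) = Y*(-3 + 3) = Y*0 = 0)
1/(L(-305, 6 - 1*71) + M(y, 237)) = 1/((115 - 1*(-305)) + 0) = 1/((115 + 305) + 0) = 1/(420 + 0) = 1/420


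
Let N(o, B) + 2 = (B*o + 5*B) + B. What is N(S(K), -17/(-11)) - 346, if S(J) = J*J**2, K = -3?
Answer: -4185/11 ≈ -380.45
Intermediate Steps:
S(J) = J**3
N(o, B) = -2 + 6*B + B*o (N(o, B) = -2 + ((B*o + 5*B) + B) = -2 + ((5*B + B*o) + B) = -2 + (6*B + B*o) = -2 + 6*B + B*o)
N(S(K), -17/(-11)) - 346 = (-2 + 6*(-17/(-11)) - 17/(-11)*(-3)**3) - 346 = (-2 + 6*(-17*(-1/11)) - 17*(-1/11)*(-27)) - 346 = (-2 + 6*(17/11) + (17/11)*(-27)) - 346 = (-2 + 102/11 - 459/11) - 346 = -379/11 - 346 = -4185/11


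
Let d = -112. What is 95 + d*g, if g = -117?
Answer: 13199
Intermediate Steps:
95 + d*g = 95 - 112*(-117) = 95 + 13104 = 13199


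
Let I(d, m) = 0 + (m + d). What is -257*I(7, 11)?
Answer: -4626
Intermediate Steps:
I(d, m) = d + m (I(d, m) = 0 + (d + m) = d + m)
-257*I(7, 11) = -257*(7 + 11) = -257*18 = -4626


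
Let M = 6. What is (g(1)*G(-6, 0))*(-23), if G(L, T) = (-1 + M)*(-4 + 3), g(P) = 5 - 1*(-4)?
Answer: 1035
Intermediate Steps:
g(P) = 9 (g(P) = 5 + 4 = 9)
G(L, T) = -5 (G(L, T) = (-1 + 6)*(-4 + 3) = 5*(-1) = -5)
(g(1)*G(-6, 0))*(-23) = (9*(-5))*(-23) = -45*(-23) = 1035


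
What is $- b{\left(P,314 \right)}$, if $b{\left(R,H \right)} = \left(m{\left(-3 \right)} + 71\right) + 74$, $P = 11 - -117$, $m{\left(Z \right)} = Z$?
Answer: $-142$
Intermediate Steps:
$P = 128$ ($P = 11 + 117 = 128$)
$b{\left(R,H \right)} = 142$ ($b{\left(R,H \right)} = \left(-3 + 71\right) + 74 = 68 + 74 = 142$)
$- b{\left(P,314 \right)} = \left(-1\right) 142 = -142$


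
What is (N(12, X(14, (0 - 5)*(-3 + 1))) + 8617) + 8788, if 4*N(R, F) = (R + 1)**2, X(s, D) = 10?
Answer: 69789/4 ≈ 17447.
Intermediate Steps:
N(R, F) = (1 + R)**2/4 (N(R, F) = (R + 1)**2/4 = (1 + R)**2/4)
(N(12, X(14, (0 - 5)*(-3 + 1))) + 8617) + 8788 = ((1 + 12)**2/4 + 8617) + 8788 = ((1/4)*13**2 + 8617) + 8788 = ((1/4)*169 + 8617) + 8788 = (169/4 + 8617) + 8788 = 34637/4 + 8788 = 69789/4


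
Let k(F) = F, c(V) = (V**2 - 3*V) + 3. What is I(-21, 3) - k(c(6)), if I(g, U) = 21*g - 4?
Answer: -466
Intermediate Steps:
c(V) = 3 + V**2 - 3*V
I(g, U) = -4 + 21*g
I(-21, 3) - k(c(6)) = (-4 + 21*(-21)) - (3 + 6**2 - 3*6) = (-4 - 441) - (3 + 36 - 18) = -445 - 1*21 = -445 - 21 = -466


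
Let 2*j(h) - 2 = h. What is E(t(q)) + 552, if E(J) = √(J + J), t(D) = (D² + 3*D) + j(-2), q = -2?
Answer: 552 + 2*I ≈ 552.0 + 2.0*I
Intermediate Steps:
j(h) = 1 + h/2
t(D) = D² + 3*D (t(D) = (D² + 3*D) + (1 + (½)*(-2)) = (D² + 3*D) + (1 - 1) = (D² + 3*D) + 0 = D² + 3*D)
E(J) = √2*√J (E(J) = √(2*J) = √2*√J)
E(t(q)) + 552 = √2*√(-2*(3 - 2)) + 552 = √2*√(-2*1) + 552 = √2*√(-2) + 552 = √2*(I*√2) + 552 = 2*I + 552 = 552 + 2*I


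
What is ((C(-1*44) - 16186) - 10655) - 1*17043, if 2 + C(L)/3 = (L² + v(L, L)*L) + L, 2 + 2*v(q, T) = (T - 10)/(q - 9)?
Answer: -2021910/53 ≈ -38149.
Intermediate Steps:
v(q, T) = -1 + (-10 + T)/(2*(-9 + q)) (v(q, T) = -1 + ((T - 10)/(q - 9))/2 = -1 + ((-10 + T)/(-9 + q))/2 = -1 + (-10 + T)/(2*(-9 + q)))
C(L) = -6 + 3*L + 3*L² + 3*L*(4 - L/2)/(-9 + L) (C(L) = -6 + 3*((L² + ((4 + L/2 - L)/(-9 + L))*L) + L) = -6 + 3*((L² + ((4 - L/2)/(-9 + L))*L) + L) = -6 + 3*((L² + L*(4 - L/2)/(-9 + L)) + L) = -6 + 3*(L + L² + L*(4 - L/2)/(-9 + L)) = -6 + (3*L + 3*L² + 3*L*(4 - L/2)/(-9 + L)) = -6 + 3*L + 3*L² + 3*L*(4 - L/2)/(-9 + L))
((C(-1*44) - 16186) - 10655) - 1*17043 = ((3*(36 - 17*(-1*44)² - (-14)*44 + 2*(-1*44)³)/(2*(-9 - 1*44)) - 16186) - 10655) - 1*17043 = ((3*(36 - 17*(-44)² - 14*(-44) + 2*(-44)³)/(2*(-9 - 44)) - 16186) - 10655) - 17043 = (((3/2)*(36 - 17*1936 + 616 + 2*(-85184))/(-53) - 16186) - 10655) - 17043 = (((3/2)*(-1/53)*(36 - 32912 + 616 - 170368) - 16186) - 10655) - 17043 = (((3/2)*(-1/53)*(-202628) - 16186) - 10655) - 17043 = ((303942/53 - 16186) - 10655) - 17043 = (-553916/53 - 10655) - 17043 = -1118631/53 - 17043 = -2021910/53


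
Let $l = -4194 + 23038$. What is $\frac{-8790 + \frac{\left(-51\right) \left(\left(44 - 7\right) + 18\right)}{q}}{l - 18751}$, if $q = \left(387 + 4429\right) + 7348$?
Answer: $- \frac{35641455}{377084} \approx -94.519$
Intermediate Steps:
$l = 18844$
$q = 12164$ ($q = 4816 + 7348 = 12164$)
$\frac{-8790 + \frac{\left(-51\right) \left(\left(44 - 7\right) + 18\right)}{q}}{l - 18751} = \frac{-8790 + \frac{\left(-51\right) \left(\left(44 - 7\right) + 18\right)}{12164}}{18844 - 18751} = \frac{-8790 + - 51 \left(37 + 18\right) \frac{1}{12164}}{93} = \left(-8790 + \left(-51\right) 55 \cdot \frac{1}{12164}\right) \frac{1}{93} = \left(-8790 - \frac{2805}{12164}\right) \frac{1}{93} = \left(- \frac{106924365}{12164}\right) \frac{1}{93} = - \frac{35641455}{377084}$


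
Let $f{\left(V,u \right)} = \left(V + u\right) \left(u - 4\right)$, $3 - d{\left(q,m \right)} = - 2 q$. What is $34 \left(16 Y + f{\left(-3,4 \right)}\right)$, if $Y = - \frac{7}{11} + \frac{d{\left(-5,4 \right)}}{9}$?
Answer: $- \frac{76160}{99} \approx -769.29$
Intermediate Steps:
$d{\left(q,m \right)} = 3 + 2 q$ ($d{\left(q,m \right)} = 3 - - 2 q = 3 + 2 q$)
$f{\left(V,u \right)} = \left(-4 + u\right) \left(V + u\right)$ ($f{\left(V,u \right)} = \left(V + u\right) \left(-4 + u\right) = \left(-4 + u\right) \left(V + u\right)$)
$Y = - \frac{140}{99}$ ($Y = - \frac{7}{11} + \frac{3 + 2 \left(-5\right)}{9} = \left(-7\right) \frac{1}{11} + \left(3 - 10\right) \frac{1}{9} = - \frac{7}{11} - \frac{7}{9} = - \frac{140}{99} \approx -1.4141$)
$34 \left(16 Y + f{\left(-3,4 \right)}\right) = 34 \left(16 \left(- \frac{140}{99}\right) - \left(16 - 16\right)\right) = 34 \left(- \frac{2240}{99} + \left(16 + 12 - 16 - 12\right)\right) = 34 \left(- \frac{2240}{99} + 0\right) = 34 \left(- \frac{2240}{99}\right) = - \frac{76160}{99}$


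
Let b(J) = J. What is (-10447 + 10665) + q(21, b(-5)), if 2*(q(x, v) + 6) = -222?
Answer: 101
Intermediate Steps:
q(x, v) = -117 (q(x, v) = -6 + (½)*(-222) = -6 - 111 = -117)
(-10447 + 10665) + q(21, b(-5)) = (-10447 + 10665) - 117 = 218 - 117 = 101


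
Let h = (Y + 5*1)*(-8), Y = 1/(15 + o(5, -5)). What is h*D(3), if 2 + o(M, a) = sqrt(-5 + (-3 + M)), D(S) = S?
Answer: 24*(-5*sqrt(3) + 66*I)/(sqrt(3) - 13*I) ≈ -121.81 + 0.24168*I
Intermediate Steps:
o(M, a) = -2 + sqrt(-8 + M) (o(M, a) = -2 + sqrt(-5 + (-3 + M)) = -2 + sqrt(-8 + M))
Y = 1/(13 + I*sqrt(3)) (Y = 1/(15 + (-2 + sqrt(-8 + 5))) = 1/(15 + (-2 + sqrt(-3))) = 1/(15 + (-2 + I*sqrt(3))) = 1/(13 + I*sqrt(3)) ≈ 0.075581 - 0.01007*I)
h = -1746/43 + 2*I*sqrt(3)/43 (h = ((13/172 - I*sqrt(3)/172) + 5*1)*(-8) = ((13/172 - I*sqrt(3)/172) + 5)*(-8) = (873/172 - I*sqrt(3)/172)*(-8) = -1746/43 + 2*I*sqrt(3)/43 ≈ -40.605 + 0.08056*I)
h*D(3) = (8*(-5*sqrt(3) + 66*I)/(sqrt(3) - 13*I))*3 = 24*(-5*sqrt(3) + 66*I)/(sqrt(3) - 13*I)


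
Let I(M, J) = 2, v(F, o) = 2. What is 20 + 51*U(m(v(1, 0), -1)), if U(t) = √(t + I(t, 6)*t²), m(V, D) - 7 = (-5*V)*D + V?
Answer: 20 + 51*√741 ≈ 1408.3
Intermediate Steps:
m(V, D) = 7 + V - 5*D*V (m(V, D) = 7 + ((-5*V)*D + V) = 7 + (-5*D*V + V) = 7 + (V - 5*D*V) = 7 + V - 5*D*V)
U(t) = √(t + 2*t²)
20 + 51*U(m(v(1, 0), -1)) = 20 + 51*√((7 + 2 - 5*(-1)*2)*(1 + 2*(7 + 2 - 5*(-1)*2))) = 20 + 51*√((7 + 2 + 10)*(1 + 2*(7 + 2 + 10))) = 20 + 51*√(19*(1 + 2*19)) = 20 + 51*√(19*(1 + 38)) = 20 + 51*√(19*39) = 20 + 51*√741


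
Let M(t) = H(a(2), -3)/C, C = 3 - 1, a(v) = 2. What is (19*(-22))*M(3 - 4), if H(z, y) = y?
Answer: 627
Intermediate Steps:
C = 2
M(t) = -3/2
(19*(-22))*M(3 - 4) = (19*(-22))*(-3/2) = -418*(-3/2) = 627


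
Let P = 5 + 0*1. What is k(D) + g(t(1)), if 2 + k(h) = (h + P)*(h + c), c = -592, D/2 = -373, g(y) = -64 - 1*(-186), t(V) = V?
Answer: 991578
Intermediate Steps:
g(y) = 122 (g(y) = -64 + 186 = 122)
D = -746 (D = 2*(-373) = -746)
P = 5 (P = 5 + 0 = 5)
k(h) = -2 + (-592 + h)*(5 + h) (k(h) = -2 + (h + 5)*(h - 592) = -2 + (5 + h)*(-592 + h) = -2 + (-592 + h)*(5 + h))
k(D) + g(t(1)) = (-2962 + (-746)² - 587*(-746)) + 122 = (-2962 + 556516 + 437902) + 122 = 991456 + 122 = 991578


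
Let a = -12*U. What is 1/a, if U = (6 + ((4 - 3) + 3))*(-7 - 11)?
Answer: 1/2160 ≈ 0.00046296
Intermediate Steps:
U = -180 (U = (6 + (1 + 3))*(-18) = (6 + 4)*(-18) = 10*(-18) = -180)
a = 2160 (a = -12*(-180) = 2160)
1/a = 1/2160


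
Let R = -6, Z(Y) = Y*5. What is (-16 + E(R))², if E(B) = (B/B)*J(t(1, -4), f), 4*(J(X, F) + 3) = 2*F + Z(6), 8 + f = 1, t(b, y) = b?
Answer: 225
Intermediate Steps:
Z(Y) = 5*Y
f = -7 (f = -8 + 1 = -7)
J(X, F) = 9/2 + F/2 (J(X, F) = -3 + (2*F + 5*6)/4 = -3 + (2*F + 30)/4 = -3 + (30 + 2*F)/4 = -3 + (15/2 + F/2) = 9/2 + F/2)
E(B) = 1 (E(B) = (B/B)*(9/2 + (½)*(-7)) = 1*(9/2 - 7/2) = 1*1 = 1)
(-16 + E(R))² = (-16 + 1)² = (-15)² = 225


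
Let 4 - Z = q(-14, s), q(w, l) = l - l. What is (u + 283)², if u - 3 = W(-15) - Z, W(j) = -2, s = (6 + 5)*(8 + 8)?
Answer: 78400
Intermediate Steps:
s = 176 (s = 11*16 = 176)
q(w, l) = 0
Z = 4 (Z = 4 - 1*0 = 4 + 0 = 4)
u = -3 (u = 3 + (-2 - 1*4) = 3 + (-2 - 4) = 3 - 6 = -3)
(u + 283)² = (-3 + 283)² = 280² = 78400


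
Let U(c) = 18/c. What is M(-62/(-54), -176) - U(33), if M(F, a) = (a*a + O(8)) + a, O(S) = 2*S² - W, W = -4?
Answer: 340246/11 ≈ 30931.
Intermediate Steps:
O(S) = 4 + 2*S² (O(S) = 2*S² - 1*(-4) = 2*S² + 4 = 4 + 2*S²)
M(F, a) = 132 + a + a² (M(F, a) = (a*a + (4 + 2*8²)) + a = (a² + (4 + 2*64)) + a = (a² + (4 + 128)) + a = (a² + 132) + a = (132 + a²) + a = 132 + a + a²)
M(-62/(-54), -176) - U(33) = (132 - 176 + (-176)²) - 18/33 = (132 - 176 + 30976) - 18/33 = 30932 - 1*6/11 = 30932 - 6/11 = 340246/11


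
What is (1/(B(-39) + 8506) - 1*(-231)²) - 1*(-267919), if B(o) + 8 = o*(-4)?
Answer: 1856784933/8654 ≈ 2.1456e+5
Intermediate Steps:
B(o) = -8 - 4*o (B(o) = -8 + o*(-4) = -8 - 4*o)
(1/(B(-39) + 8506) - 1*(-231)²) - 1*(-267919) = (1/((-8 - 4*(-39)) + 8506) - 1*(-231)²) - 1*(-267919) = (1/((-8 + 156) + 8506) - 1*53361) + 267919 = (1/(148 + 8506) - 53361) + 267919 = (1/8654 - 53361) + 267919 = -461786093/8654 + 267919 = 1856784933/8654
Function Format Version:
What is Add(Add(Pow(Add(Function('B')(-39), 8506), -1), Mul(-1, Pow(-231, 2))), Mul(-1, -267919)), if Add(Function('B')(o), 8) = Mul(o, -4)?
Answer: Rational(1856784933, 8654) ≈ 2.1456e+5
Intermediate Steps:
Function('B')(o) = Add(-8, Mul(-4, o)) (Function('B')(o) = Add(-8, Mul(o, -4)) = Add(-8, Mul(-4, o)))
Add(Add(Pow(Add(Function('B')(-39), 8506), -1), Mul(-1, Pow(-231, 2))), Mul(-1, -267919)) = Add(Add(Pow(Add(Add(-8, Mul(-4, -39)), 8506), -1), Mul(-1, Pow(-231, 2))), Mul(-1, -267919)) = Add(Add(Pow(Add(Add(-8, 156), 8506), -1), Mul(-1, 53361)), 267919) = Add(Add(Pow(Add(148, 8506), -1), -53361), 267919) = Add(Add(Pow(8654, -1), -53361), 267919) = Add(Add(Rational(1, 8654), -53361), 267919) = Add(Rational(-461786093, 8654), 267919) = Rational(1856784933, 8654)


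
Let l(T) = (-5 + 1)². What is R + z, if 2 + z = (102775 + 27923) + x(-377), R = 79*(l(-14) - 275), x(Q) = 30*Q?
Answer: 98925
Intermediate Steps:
l(T) = 16 (l(T) = (-4)² = 16)
R = -20461 (R = 79*(16 - 275) = 79*(-259) = -20461)
z = 119386 (z = -2 + ((102775 + 27923) + 30*(-377)) = -2 + (130698 - 11310) = -2 + 119388 = 119386)
R + z = -20461 + 119386 = 98925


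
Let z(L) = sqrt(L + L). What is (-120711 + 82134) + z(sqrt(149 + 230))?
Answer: -38577 + sqrt(2)*379**(1/4) ≈ -38571.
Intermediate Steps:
z(L) = sqrt(2)*sqrt(L) (z(L) = sqrt(2*L) = sqrt(2)*sqrt(L))
(-120711 + 82134) + z(sqrt(149 + 230)) = (-120711 + 82134) + sqrt(2)*sqrt(sqrt(149 + 230)) = -38577 + sqrt(2)*sqrt(sqrt(379)) = -38577 + sqrt(2)*379**(1/4)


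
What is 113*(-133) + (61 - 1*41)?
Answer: -15009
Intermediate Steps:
113*(-133) + (61 - 1*41) = -15029 + (61 - 41) = -15029 + 20 = -15009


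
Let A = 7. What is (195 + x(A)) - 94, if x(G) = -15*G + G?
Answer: 3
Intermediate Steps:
x(G) = -14*G
(195 + x(A)) - 94 = (195 - 14*7) - 94 = (195 - 98) - 94 = 97 - 94 = 3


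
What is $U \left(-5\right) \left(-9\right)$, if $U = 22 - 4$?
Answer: $810$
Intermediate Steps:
$U = 18$ ($U = 22 - 4 = 18$)
$U \left(-5\right) \left(-9\right) = 18 \left(-5\right) \left(-9\right) = \left(-90\right) \left(-9\right) = 810$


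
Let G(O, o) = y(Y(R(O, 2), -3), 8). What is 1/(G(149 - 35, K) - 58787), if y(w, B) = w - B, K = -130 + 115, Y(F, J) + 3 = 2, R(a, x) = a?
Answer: -1/58796 ≈ -1.7008e-5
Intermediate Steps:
Y(F, J) = -1 (Y(F, J) = -3 + 2 = -1)
K = -15
G(O, o) = -9 (G(O, o) = -1 - 1*8 = -1 - 8 = -9)
1/(G(149 - 35, K) - 58787) = 1/(-9 - 58787) = 1/(-58796) = -1/58796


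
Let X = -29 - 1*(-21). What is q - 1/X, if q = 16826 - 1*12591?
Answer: 33881/8 ≈ 4235.1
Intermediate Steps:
q = 4235 (q = 16826 - 12591 = 4235)
X = -8 (X = -29 + 21 = -8)
q - 1/X = 4235 - 1/(-8) = 4235 - 1*(-1/8) = 4235 + 1/8 = 33881/8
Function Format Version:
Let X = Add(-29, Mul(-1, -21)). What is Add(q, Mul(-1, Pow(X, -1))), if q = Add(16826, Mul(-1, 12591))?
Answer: Rational(33881, 8) ≈ 4235.1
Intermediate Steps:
q = 4235 (q = Add(16826, -12591) = 4235)
X = -8 (X = Add(-29, 21) = -8)
Add(q, Mul(-1, Pow(X, -1))) = Add(4235, Mul(-1, Pow(-8, -1))) = Add(4235, Mul(-1, Rational(-1, 8))) = Add(4235, Rational(1, 8)) = Rational(33881, 8)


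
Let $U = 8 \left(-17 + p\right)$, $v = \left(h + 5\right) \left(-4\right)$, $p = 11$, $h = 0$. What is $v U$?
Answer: $960$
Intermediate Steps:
$v = -20$ ($v = \left(0 + 5\right) \left(-4\right) = 5 \left(-4\right) = -20$)
$U = -48$ ($U = 8 \left(-17 + 11\right) = 8 \left(-6\right) = -48$)
$v U = \left(-20\right) \left(-48\right) = 960$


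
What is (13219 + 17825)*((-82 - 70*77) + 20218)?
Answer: 457774824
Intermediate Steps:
(13219 + 17825)*((-82 - 70*77) + 20218) = 31044*((-82 - 5390) + 20218) = 31044*(-5472 + 20218) = 31044*14746 = 457774824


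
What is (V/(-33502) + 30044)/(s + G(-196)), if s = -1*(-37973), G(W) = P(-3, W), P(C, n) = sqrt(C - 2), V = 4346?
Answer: 2123386327387/2683787027026 - 55918319*I*sqrt(5)/2683787027026 ≈ 0.79119 - 4.659e-5*I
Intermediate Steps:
P(C, n) = sqrt(-2 + C)
G(W) = I*sqrt(5) (G(W) = sqrt(-2 - 3) = sqrt(-5) = I*sqrt(5))
s = 37973
(V/(-33502) + 30044)/(s + G(-196)) = (4346/(-33502) + 30044)/(37973 + I*sqrt(5)) = (4346*(-1/33502) + 30044)/(37973 + I*sqrt(5)) = (-2173/16751 + 30044)/(37973 + I*sqrt(5)) = 503264871/(16751*(37973 + I*sqrt(5)))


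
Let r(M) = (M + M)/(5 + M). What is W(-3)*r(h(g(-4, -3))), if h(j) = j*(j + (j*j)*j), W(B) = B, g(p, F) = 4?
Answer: -1632/277 ≈ -5.8917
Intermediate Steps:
h(j) = j*(j + j³) (h(j) = j*(j + j²*j) = j*(j + j³))
r(M) = 2*M/(5 + M) (r(M) = (2*M)/(5 + M) = 2*M/(5 + M))
W(-3)*r(h(g(-4, -3))) = -6*(4² + 4⁴)/(5 + (4² + 4⁴)) = -6*(16 + 256)/(5 + (16 + 256)) = -6*272/(5 + 272) = -6*272/277 = -3*544/277 = -1632/277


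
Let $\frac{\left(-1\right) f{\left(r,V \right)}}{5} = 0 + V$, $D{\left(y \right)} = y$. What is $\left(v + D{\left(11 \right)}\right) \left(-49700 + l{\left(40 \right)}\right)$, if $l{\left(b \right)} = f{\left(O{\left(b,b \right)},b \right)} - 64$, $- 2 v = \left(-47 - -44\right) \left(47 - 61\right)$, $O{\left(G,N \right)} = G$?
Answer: $499640$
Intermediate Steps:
$v = -21$ ($v = - \frac{\left(-47 - -44\right) \left(47 - 61\right)}{2} = - \frac{\left(-47 + 44\right) \left(-14\right)}{2} = - \frac{\left(-3\right) \left(-14\right)}{2} = \left(- \frac{1}{2}\right) 42 = -21$)
$f{\left(r,V \right)} = - 5 V$ ($f{\left(r,V \right)} = - 5 \left(0 + V\right) = - 5 V$)
$l{\left(b \right)} = -64 - 5 b$ ($l{\left(b \right)} = - 5 b - 64 = -64 - 5 b$)
$\left(v + D{\left(11 \right)}\right) \left(-49700 + l{\left(40 \right)}\right) = \left(-21 + 11\right) \left(-49700 - 264\right) = - 10 \left(-49700 - 264\right) = \left(-10\right) \left(-49964\right) = 499640$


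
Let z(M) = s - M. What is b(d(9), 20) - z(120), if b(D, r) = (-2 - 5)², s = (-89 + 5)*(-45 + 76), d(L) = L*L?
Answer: 2773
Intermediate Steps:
d(L) = L²
s = -2604 (s = -84*31 = -2604)
z(M) = -2604 - M
b(D, r) = 49 (b(D, r) = (-7)² = 49)
b(d(9), 20) - z(120) = 49 - (-2604 - 1*120) = 49 - (-2604 - 120) = 49 - 1*(-2724) = 49 + 2724 = 2773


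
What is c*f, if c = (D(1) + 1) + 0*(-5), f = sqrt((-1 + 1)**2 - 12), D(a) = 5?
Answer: 12*I*sqrt(3) ≈ 20.785*I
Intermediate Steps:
f = 2*I*sqrt(3) (f = sqrt(0**2 - 12) = sqrt(0 - 12) = sqrt(-12) = 2*I*sqrt(3) ≈ 3.4641*I)
c = 6 (c = (5 + 1) + 0*(-5) = 6 + 0 = 6)
c*f = 6*(2*I*sqrt(3)) = 12*I*sqrt(3)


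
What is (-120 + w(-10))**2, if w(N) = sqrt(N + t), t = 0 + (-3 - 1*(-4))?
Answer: 14391 - 720*I ≈ 14391.0 - 720.0*I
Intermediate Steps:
t = 1 (t = 0 + (-3 + 4) = 0 + 1 = 1)
w(N) = sqrt(1 + N) (w(N) = sqrt(N + 1) = sqrt(1 + N))
(-120 + w(-10))**2 = (-120 + sqrt(1 - 10))**2 = (-120 + sqrt(-9))**2 = (-120 + 3*I)**2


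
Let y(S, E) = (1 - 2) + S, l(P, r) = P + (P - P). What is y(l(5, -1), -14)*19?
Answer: 76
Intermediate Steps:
l(P, r) = P (l(P, r) = P + 0 = P)
y(S, E) = -1 + S
y(l(5, -1), -14)*19 = (-1 + 5)*19 = 4*19 = 76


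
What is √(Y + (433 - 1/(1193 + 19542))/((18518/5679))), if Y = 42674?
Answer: √1577788951415567013695/191985365 ≈ 206.90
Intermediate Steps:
√(Y + (433 - 1/(1193 + 19542))/((18518/5679))) = √(42674 + (433 - 1/(1193 + 19542))/((18518/5679))) = √(42674 + (433 - 1/20735)/((18518*(1/5679)))) = √(42674 + (433 - 1*1/20735)/(18518/5679)) = √(42674 + (433 - 1/20735)*(5679/18518)) = √(42674 + (8978254/20735)*(5679/18518)) = √(42674 + 25493752233/191985365) = √(8218277218243/191985365) = √1577788951415567013695/191985365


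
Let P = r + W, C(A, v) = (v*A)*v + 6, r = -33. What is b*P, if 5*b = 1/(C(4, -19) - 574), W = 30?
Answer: -1/1460 ≈ -0.00068493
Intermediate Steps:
C(A, v) = 6 + A*v² (C(A, v) = (A*v)*v + 6 = A*v² + 6 = 6 + A*v²)
P = -3 (P = -33 + 30 = -3)
b = 1/4380 (b = 1/(5*((6 + 4*(-19)²) - 574)) = 1/(5*((6 + 4*361) - 574)) = 1/(5*((6 + 1444) - 574)) = 1/(5*(1450 - 574)) = (⅕)/876 = (⅕)*(1/876) = 1/4380 ≈ 0.00022831)
b*P = (1/4380)*(-3) = -1/1460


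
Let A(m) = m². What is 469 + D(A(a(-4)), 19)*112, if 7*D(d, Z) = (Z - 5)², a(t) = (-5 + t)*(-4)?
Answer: 3605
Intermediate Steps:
a(t) = 20 - 4*t
D(d, Z) = (-5 + Z)²/7 (D(d, Z) = (Z - 5)²/7 = (-5 + Z)²/7)
469 + D(A(a(-4)), 19)*112 = 469 + ((-5 + 19)²/7)*112 = 469 + ((⅐)*14²)*112 = 469 + ((⅐)*196)*112 = 469 + 28*112 = 469 + 3136 = 3605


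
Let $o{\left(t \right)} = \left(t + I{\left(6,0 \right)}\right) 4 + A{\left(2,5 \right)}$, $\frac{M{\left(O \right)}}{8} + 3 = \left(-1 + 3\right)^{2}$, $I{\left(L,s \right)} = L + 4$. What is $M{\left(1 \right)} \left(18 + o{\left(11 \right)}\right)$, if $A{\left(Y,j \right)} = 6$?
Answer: $864$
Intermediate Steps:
$I{\left(L,s \right)} = 4 + L$
$M{\left(O \right)} = 8$ ($M{\left(O \right)} = -24 + 8 \left(-1 + 3\right)^{2} = -24 + 8 \cdot 2^{2} = -24 + 8 \cdot 4 = -24 + 32 = 8$)
$o{\left(t \right)} = 46 + 4 t$ ($o{\left(t \right)} = \left(t + \left(4 + 6\right)\right) 4 + 6 = \left(t + 10\right) 4 + 6 = \left(10 + t\right) 4 + 6 = \left(40 + 4 t\right) + 6 = 46 + 4 t$)
$M{\left(1 \right)} \left(18 + o{\left(11 \right)}\right) = 8 \left(18 + \left(46 + 4 \cdot 11\right)\right) = 8 \left(18 + \left(46 + 44\right)\right) = 8 \left(18 + 90\right) = 8 \cdot 108 = 864$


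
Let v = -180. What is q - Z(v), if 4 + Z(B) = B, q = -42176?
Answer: -41992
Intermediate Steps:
Z(B) = -4 + B
q - Z(v) = -42176 - (-4 - 180) = -42176 - 1*(-184) = -42176 + 184 = -41992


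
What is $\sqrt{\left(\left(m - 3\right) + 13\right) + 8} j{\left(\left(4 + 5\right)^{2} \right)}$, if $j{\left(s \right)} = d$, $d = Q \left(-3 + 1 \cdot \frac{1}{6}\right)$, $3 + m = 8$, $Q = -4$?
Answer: $\frac{34 \sqrt{23}}{3} \approx 54.353$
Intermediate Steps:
$m = 5$ ($m = -3 + 8 = 5$)
$d = \frac{34}{3}$ ($d = - 4 \left(-3 + 1 \cdot \frac{1}{6}\right) = - 4 \left(-3 + \frac{1}{6}\right) = \left(-4\right) \left(- \frac{17}{6}\right) = \frac{34}{3} \approx 11.333$)
$j{\left(s \right)} = \frac{34}{3}$
$\sqrt{\left(\left(m - 3\right) + 13\right) + 8} j{\left(\left(4 + 5\right)^{2} \right)} = \sqrt{\left(\left(5 - 3\right) + 13\right) + 8} \cdot \frac{34}{3} = \sqrt{\left(2 + 13\right) + 8} \cdot \frac{34}{3} = \sqrt{15 + 8} \cdot \frac{34}{3} = \sqrt{23} \cdot \frac{34}{3} = \frac{34 \sqrt{23}}{3}$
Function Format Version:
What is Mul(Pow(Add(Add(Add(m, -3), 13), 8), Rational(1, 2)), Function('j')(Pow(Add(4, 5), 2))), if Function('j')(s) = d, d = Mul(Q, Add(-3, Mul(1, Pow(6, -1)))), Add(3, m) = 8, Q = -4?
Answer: Mul(Rational(34, 3), Pow(23, Rational(1, 2))) ≈ 54.353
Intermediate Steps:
m = 5 (m = Add(-3, 8) = 5)
d = Rational(34, 3) (d = Mul(-4, Add(-3, Mul(1, Pow(6, -1)))) = Mul(-4, Add(-3, Mul(1, Rational(1, 6)))) = Mul(-4, Add(-3, Rational(1, 6))) = Mul(-4, Rational(-17, 6)) = Rational(34, 3) ≈ 11.333)
Function('j')(s) = Rational(34, 3)
Mul(Pow(Add(Add(Add(m, -3), 13), 8), Rational(1, 2)), Function('j')(Pow(Add(4, 5), 2))) = Mul(Pow(Add(Add(Add(5, -3), 13), 8), Rational(1, 2)), Rational(34, 3)) = Mul(Pow(Add(Add(2, 13), 8), Rational(1, 2)), Rational(34, 3)) = Mul(Pow(Add(15, 8), Rational(1, 2)), Rational(34, 3)) = Mul(Pow(23, Rational(1, 2)), Rational(34, 3)) = Mul(Rational(34, 3), Pow(23, Rational(1, 2)))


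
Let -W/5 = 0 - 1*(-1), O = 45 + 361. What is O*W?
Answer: -2030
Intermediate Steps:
O = 406
W = -5 (W = -5*(0 - 1*(-1)) = -5*(0 + 1) = -5*1 = -5)
O*W = 406*(-5) = -2030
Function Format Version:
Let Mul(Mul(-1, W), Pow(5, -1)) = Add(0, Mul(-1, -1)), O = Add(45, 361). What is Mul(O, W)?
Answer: -2030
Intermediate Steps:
O = 406
W = -5 (W = Mul(-5, Add(0, Mul(-1, -1))) = Mul(-5, Add(0, 1)) = Mul(-5, 1) = -5)
Mul(O, W) = Mul(406, -5) = -2030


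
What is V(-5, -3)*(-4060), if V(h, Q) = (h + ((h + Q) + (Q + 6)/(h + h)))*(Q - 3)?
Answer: -323988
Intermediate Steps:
V(h, Q) = (-3 + Q)*(Q + 2*h + (6 + Q)/(2*h)) (V(h, Q) = (h + ((Q + h) + (6 + Q)/((2*h))))*(-3 + Q) = (h + ((Q + h) + (6 + Q)*(1/(2*h))))*(-3 + Q) = (h + ((Q + h) + (6 + Q)/(2*h)))*(-3 + Q) = (h + (Q + h + (6 + Q)/(2*h)))*(-3 + Q) = (Q + 2*h + (6 + Q)/(2*h))*(-3 + Q) = (-3 + Q)*(Q + 2*h + (6 + Q)/(2*h)))
V(-5, -3)*(-4060) = ((½)*(-18 + (-3)² + 3*(-3) + 2*(-5)*((-3)² - 6*(-5) - 3*(-3) + 2*(-3)*(-5)))/(-5))*(-4060) = ((½)*(-⅕)*(-18 + 9 - 9 + 2*(-5)*(9 + 30 + 9 + 30)))*(-4060) = ((½)*(-⅕)*(-18 + 9 - 9 + 2*(-5)*78))*(-4060) = ((½)*(-⅕)*(-18 + 9 - 9 - 780))*(-4060) = ((½)*(-⅕)*(-798))*(-4060) = (399/5)*(-4060) = -323988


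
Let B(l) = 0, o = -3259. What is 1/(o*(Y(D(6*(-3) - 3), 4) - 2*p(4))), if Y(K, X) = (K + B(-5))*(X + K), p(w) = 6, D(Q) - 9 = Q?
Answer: -1/273756 ≈ -3.6529e-6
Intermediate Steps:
D(Q) = 9 + Q
Y(K, X) = K*(K + X) (Y(K, X) = (K + 0)*(X + K) = K*(K + X))
1/(o*(Y(D(6*(-3) - 3), 4) - 2*p(4))) = 1/(-3259*((9 + (6*(-3) - 3))*((9 + (6*(-3) - 3)) + 4) - 2*6)) = 1/(-3259*((9 + (-18 - 3))*((9 + (-18 - 3)) + 4) - 12)) = 1/(-3259*((9 - 21)*((9 - 21) + 4) - 12)) = 1/(-3259*(-12*(-12 + 4) - 12)) = 1/(-3259*(-12*(-8) - 12)) = 1/(-3259*(96 - 12)) = 1/(-3259*84) = 1/(-273756) = -1/273756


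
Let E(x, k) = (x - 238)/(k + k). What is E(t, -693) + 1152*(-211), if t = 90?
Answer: -168448822/693 ≈ -2.4307e+5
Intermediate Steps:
E(x, k) = (-238 + x)/(2*k) (E(x, k) = (-238 + x)/((2*k)) = (-238 + x)*(1/(2*k)) = (-238 + x)/(2*k))
E(t, -693) + 1152*(-211) = (½)*(-238 + 90)/(-693) + 1152*(-211) = (½)*(-1/693)*(-148) - 243072 = 74/693 - 243072 = -168448822/693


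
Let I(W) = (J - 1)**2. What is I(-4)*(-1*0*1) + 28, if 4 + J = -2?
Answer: 28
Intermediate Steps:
J = -6 (J = -4 - 2 = -6)
I(W) = 49 (I(W) = (-6 - 1)**2 = (-7)**2 = 49)
I(-4)*(-1*0*1) + 28 = 49*(-1*0*1) + 28 = 49*(0*1) + 28 = 49*0 + 28 = 0 + 28 = 28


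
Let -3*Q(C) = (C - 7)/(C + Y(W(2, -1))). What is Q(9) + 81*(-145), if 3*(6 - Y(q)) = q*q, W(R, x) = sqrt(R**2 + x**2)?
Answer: -234901/20 ≈ -11745.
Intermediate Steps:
Y(q) = 6 - q**2/3 (Y(q) = 6 - q*q/3 = 6 - q**2/3)
Q(C) = -(-7 + C)/(3*(13/3 + C)) (Q(C) = -(C - 7)/(3*(C + (6 - (sqrt(2**2 + (-1)**2))**2/3))) = -(-7 + C)/(3*(C + (6 - (sqrt(4 + 1))**2/3))) = -(-7 + C)/(3*(C + (6 - (sqrt(5))**2/3))) = -(-7 + C)/(3*(C + (6 - 1/3*5))) = -(-7 + C)/(3*(C + (6 - 5/3))) = -(-7 + C)/(3*(C + 13/3)) = -(-7 + C)/(3*(13/3 + C)))
Q(9) + 81*(-145) = (7 - 1*9)/(13 + 3*9) + 81*(-145) = (7 - 9)/(13 + 27) - 11745 = -2/40 - 11745 = (1/40)*(-2) - 11745 = -1/20 - 11745 = -234901/20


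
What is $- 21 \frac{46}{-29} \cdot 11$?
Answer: $\frac{10626}{29} \approx 366.41$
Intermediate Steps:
$- 21 \frac{46}{-29} \cdot 11 = - 21 \cdot 46 \left(- \frac{1}{29}\right) 11 = \left(-21\right) \left(- \frac{46}{29}\right) 11 = \frac{966}{29} \cdot 11 = \frac{10626}{29}$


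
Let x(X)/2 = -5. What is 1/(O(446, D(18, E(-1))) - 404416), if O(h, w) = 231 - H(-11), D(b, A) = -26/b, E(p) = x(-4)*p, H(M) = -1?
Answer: -1/404184 ≈ -2.4741e-6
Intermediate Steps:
x(X) = -10 (x(X) = 2*(-5) = -10)
E(p) = -10*p
O(h, w) = 232 (O(h, w) = 231 - 1*(-1) = 231 + 1 = 232)
1/(O(446, D(18, E(-1))) - 404416) = 1/(232 - 404416) = 1/(-404184) = -1/404184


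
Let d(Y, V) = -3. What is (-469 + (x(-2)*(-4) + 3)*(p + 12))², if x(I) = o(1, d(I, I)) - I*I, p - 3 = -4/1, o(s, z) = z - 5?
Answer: 8464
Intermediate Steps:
o(s, z) = -5 + z
p = -1 (p = 3 - 4/1 = 3 - 4*1 = 3 - 4 = -1)
x(I) = -8 - I² (x(I) = (-5 - 3) - I*I = -8 - I²)
(-469 + (x(-2)*(-4) + 3)*(p + 12))² = (-469 + ((-8 - 1*(-2)²)*(-4) + 3)*(-1 + 12))² = (-469 + ((-8 - 1*4)*(-4) + 3)*11)² = (-469 + ((-8 - 4)*(-4) + 3)*11)² = (-469 + (-12*(-4) + 3)*11)² = (-469 + (48 + 3)*11)² = (-469 + 51*11)² = (-469 + 561)² = 92² = 8464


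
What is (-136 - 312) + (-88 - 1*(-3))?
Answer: -533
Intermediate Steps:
(-136 - 312) + (-88 - 1*(-3)) = -448 + (-88 + 3) = -448 - 85 = -533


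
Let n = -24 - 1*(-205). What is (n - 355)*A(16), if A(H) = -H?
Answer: 2784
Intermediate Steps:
n = 181 (n = -24 + 205 = 181)
(n - 355)*A(16) = (181 - 355)*(-1*16) = -174*(-16) = 2784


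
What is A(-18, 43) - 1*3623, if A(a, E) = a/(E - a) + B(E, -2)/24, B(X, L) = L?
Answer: -2652313/732 ≈ -3623.4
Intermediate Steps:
A(a, E) = -1/12 + a/(E - a) (A(a, E) = a/(E - a) - 2/24 = a/(E - a) - 2*1/24 = a/(E - a) - 1/12 = -1/12 + a/(E - a))
A(-18, 43) - 1*3623 = (-1*43 + 13*(-18))/(12*(43 - 1*(-18))) - 1*3623 = (-43 - 234)/(12*(43 + 18)) - 3623 = (1/12)*(-277)/61 - 3623 = (1/12)*(1/61)*(-277) - 3623 = -277/732 - 3623 = -2652313/732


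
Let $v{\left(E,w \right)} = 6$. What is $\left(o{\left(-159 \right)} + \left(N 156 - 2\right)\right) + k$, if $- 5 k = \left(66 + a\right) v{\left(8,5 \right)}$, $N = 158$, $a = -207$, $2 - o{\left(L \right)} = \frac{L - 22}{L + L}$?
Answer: $\frac{39458443}{1590} \approx 24817.0$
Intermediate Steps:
$o{\left(L \right)} = 2 - \frac{-22 + L}{2 L}$ ($o{\left(L \right)} = 2 - \frac{L - 22}{L + L} = 2 - \frac{-22 + L}{2 L}$)
$k = \frac{846}{5}$ ($k = - \frac{\left(66 - 207\right) 6}{5} = - \frac{\left(-141\right) 6}{5} = \left(- \frac{1}{5}\right) \left(-846\right) = \frac{846}{5} \approx 169.2$)
$\left(o{\left(-159 \right)} + \left(N 156 - 2\right)\right) + k = \left(\left(\frac{3}{2} + \frac{11}{-159}\right) + \left(158 \cdot 156 - 2\right)\right) + \frac{846}{5} = \left(\left(\frac{3}{2} + 11 \left(- \frac{1}{159}\right)\right) + \left(24648 - 2\right)\right) + \frac{846}{5} = \left(\left(\frac{3}{2} - \frac{11}{159}\right) + 24646\right) + \frac{846}{5} = \left(\frac{455}{318} + 24646\right) + \frac{846}{5} = \frac{7837883}{318} + \frac{846}{5} = \frac{39458443}{1590}$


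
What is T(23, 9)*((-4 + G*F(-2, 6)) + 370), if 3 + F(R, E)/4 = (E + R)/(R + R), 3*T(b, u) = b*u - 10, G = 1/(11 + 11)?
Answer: 791546/33 ≈ 23986.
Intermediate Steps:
G = 1/22 ≈ 0.045455
T(b, u) = -10/3 + b*u/3 (T(b, u) = (b*u - 10)/3 = (-10 + b*u)/3 = -10/3 + b*u/3)
F(R, E) = -12 + 2*(E + R)/R (F(R, E) = -12 + 4*((E + R)/(R + R)) = -12 + 4*((E + R)/((2*R))) = -12 + 4*((E + R)*(1/(2*R))) = -12 + 4*((E + R)/(2*R)) = -12 + 2*(E + R)/R)
T(23, 9)*((-4 + G*F(-2, 6)) + 370) = (-10/3 + (1/3)*23*9)*((-4 + (-10 + 2*6/(-2))/22) + 370) = (-10/3 + 69)*((-4 + (-10 + 2*6*(-1/2))/22) + 370) = 197*((-4 + (-10 - 6)/22) + 370)/3 = 197*((-4 + (1/22)*(-16)) + 370)/3 = 197*((-4 - 8/11) + 370)/3 = 197*(-52/11 + 370)/3 = (197/3)*(4018/11) = 791546/33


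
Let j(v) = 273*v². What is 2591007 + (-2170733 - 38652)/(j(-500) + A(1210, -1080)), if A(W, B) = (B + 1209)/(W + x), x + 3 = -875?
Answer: 58709627213724083/22659000129 ≈ 2.5910e+6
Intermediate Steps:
x = -878 (x = -3 - 875 = -878)
A(W, B) = (1209 + B)/(-878 + W) (A(W, B) = (B + 1209)/(W - 878) = (1209 + B)/(-878 + W))
2591007 + (-2170733 - 38652)/(j(-500) + A(1210, -1080)) = 2591007 + (-2170733 - 38652)/(273*(-500)² + (1209 - 1080)/(-878 + 1210)) = 2591007 - 2209385/(273*250000 + 129/332) = 2591007 - 2209385/(68250000 + (1/332)*129) = 2591007 - 2209385/(68250000 + 129/332) = 2591007 - 2209385/22659000129/332 = 2591007 - 2209385*332/22659000129 = 2591007 - 733515820/22659000129 = 58709627213724083/22659000129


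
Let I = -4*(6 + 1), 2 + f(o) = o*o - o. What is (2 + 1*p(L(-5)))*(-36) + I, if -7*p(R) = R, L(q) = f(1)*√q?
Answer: -100 - 72*I*√5/7 ≈ -100.0 - 23.0*I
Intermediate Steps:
f(o) = -2 + o² - o (f(o) = -2 + (o*o - o) = -2 + (o² - o) = -2 + o² - o)
I = -28 (I = -4*7 = -28)
L(q) = -2*√q (L(q) = (-2 + 1² - 1*1)*√q = (-2 + 1 - 1)*√q = -2*√q)
p(R) = -R/7
(2 + 1*p(L(-5)))*(-36) + I = (2 + 1*(-(-2)*√(-5)/7))*(-36) - 28 = (2 + 1*(-(-2)*I*√5/7))*(-36) - 28 = (2 + 1*(2*I*√5/7))*(-36) - 28 = (2 + 2*I*√5/7)*(-36) - 28 = (-72 - 72*I*√5/7) - 28 = -100 - 72*I*√5/7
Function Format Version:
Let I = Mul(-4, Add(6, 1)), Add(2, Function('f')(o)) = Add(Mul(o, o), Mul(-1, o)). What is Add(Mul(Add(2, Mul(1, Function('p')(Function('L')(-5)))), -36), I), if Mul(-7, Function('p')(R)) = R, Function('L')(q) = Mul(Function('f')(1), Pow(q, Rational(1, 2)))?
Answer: Add(-100, Mul(Rational(-72, 7), I, Pow(5, Rational(1, 2)))) ≈ Add(-100.00, Mul(-23.000, I))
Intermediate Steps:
Function('f')(o) = Add(-2, Pow(o, 2), Mul(-1, o)) (Function('f')(o) = Add(-2, Add(Mul(o, o), Mul(-1, o))) = Add(-2, Add(Pow(o, 2), Mul(-1, o))) = Add(-2, Pow(o, 2), Mul(-1, o)))
I = -28 (I = Mul(-4, 7) = -28)
Function('L')(q) = Mul(-2, Pow(q, Rational(1, 2))) (Function('L')(q) = Mul(Add(-2, Pow(1, 2), Mul(-1, 1)), Pow(q, Rational(1, 2))) = Mul(Add(-2, 1, -1), Pow(q, Rational(1, 2))) = Mul(-2, Pow(q, Rational(1, 2))))
Function('p')(R) = Mul(Rational(-1, 7), R)
Add(Mul(Add(2, Mul(1, Function('p')(Function('L')(-5)))), -36), I) = Add(Mul(Add(2, Mul(1, Mul(Rational(-1, 7), Mul(-2, Pow(-5, Rational(1, 2)))))), -36), -28) = Add(Mul(Add(2, Mul(1, Mul(Rational(-1, 7), Mul(-2, Mul(I, Pow(5, Rational(1, 2))))))), -36), -28) = Add(Mul(Add(2, Mul(1, Mul(Rational(-1, 7), Mul(-2, I, Pow(5, Rational(1, 2)))))), -36), -28) = Add(Mul(Add(2, Mul(1, Mul(Rational(2, 7), I, Pow(5, Rational(1, 2))))), -36), -28) = Add(Mul(Add(2, Mul(Rational(2, 7), I, Pow(5, Rational(1, 2)))), -36), -28) = Add(Add(-72, Mul(Rational(-72, 7), I, Pow(5, Rational(1, 2)))), -28) = Add(-100, Mul(Rational(-72, 7), I, Pow(5, Rational(1, 2))))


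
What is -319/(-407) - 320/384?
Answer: -11/222 ≈ -0.049550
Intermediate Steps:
-319/(-407) - 320/384 = -319*(-1/407) - 320*1/384 = 29/37 - 5/6 = -11/222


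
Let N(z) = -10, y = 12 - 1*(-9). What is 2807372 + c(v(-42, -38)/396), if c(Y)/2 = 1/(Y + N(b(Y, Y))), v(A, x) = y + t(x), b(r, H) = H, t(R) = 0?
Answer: 3686079172/1313 ≈ 2.8074e+6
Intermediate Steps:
y = 21 (y = 12 + 9 = 21)
v(A, x) = 21 (v(A, x) = 21 + 0 = 21)
c(Y) = 2/(-10 + Y) (c(Y) = 2/(Y - 10) = 2/(-10 + Y))
2807372 + c(v(-42, -38)/396) = 2807372 + 2/(-10 + 21/396) = 2807372 + 2/(-10 + 21*(1/396)) = 2807372 + 2/(-10 + 7/132) = 2807372 + 2/(-1313/132) = 2807372 + 2*(-132/1313) = 2807372 - 264/1313 = 3686079172/1313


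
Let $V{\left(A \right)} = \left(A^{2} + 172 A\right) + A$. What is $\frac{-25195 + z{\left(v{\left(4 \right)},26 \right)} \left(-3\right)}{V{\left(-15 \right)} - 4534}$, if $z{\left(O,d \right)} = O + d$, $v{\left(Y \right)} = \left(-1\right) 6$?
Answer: $\frac{25255}{6904} \approx 3.658$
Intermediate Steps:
$v{\left(Y \right)} = -6$
$V{\left(A \right)} = A^{2} + 173 A$
$\frac{-25195 + z{\left(v{\left(4 \right)},26 \right)} \left(-3\right)}{V{\left(-15 \right)} - 4534} = \frac{-25195 + \left(-6 + 26\right) \left(-3\right)}{- 15 \left(173 - 15\right) - 4534} = \frac{-25195 + 20 \left(-3\right)}{\left(-15\right) 158 - 4534} = \frac{-25195 - 60}{-2370 - 4534} = - \frac{25255}{-6904} = \left(-25255\right) \left(- \frac{1}{6904}\right) = \frac{25255}{6904}$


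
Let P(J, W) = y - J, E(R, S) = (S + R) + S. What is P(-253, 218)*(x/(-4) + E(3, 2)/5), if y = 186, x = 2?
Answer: 3951/10 ≈ 395.10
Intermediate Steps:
E(R, S) = R + 2*S (E(R, S) = (R + S) + S = R + 2*S)
P(J, W) = 186 - J
P(-253, 218)*(x/(-4) + E(3, 2)/5) = (186 - 1*(-253))*(2/(-4) + (3 + 2*2)/5) = (186 + 253)*(2*(-¼) + (3 + 4)*(⅕)) = 439*(-½ + 7*(⅕)) = 439*(-½ + 7/5) = 439*(9/10) = 3951/10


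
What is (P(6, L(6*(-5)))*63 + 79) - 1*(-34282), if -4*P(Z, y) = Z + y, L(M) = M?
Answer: 34739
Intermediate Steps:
P(Z, y) = -Z/4 - y/4 (P(Z, y) = -(Z + y)/4 = -Z/4 - y/4)
(P(6, L(6*(-5)))*63 + 79) - 1*(-34282) = ((-1/4*6 - 3*(-5)/2)*63 + 79) - 1*(-34282) = ((-3/2 - 1/4*(-30))*63 + 79) + 34282 = ((-3/2 + 15/2)*63 + 79) + 34282 = (6*63 + 79) + 34282 = (378 + 79) + 34282 = 457 + 34282 = 34739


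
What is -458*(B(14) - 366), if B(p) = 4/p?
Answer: 1172480/7 ≈ 1.6750e+5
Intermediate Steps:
-458*(B(14) - 366) = -458*(4/14 - 366) = -458*(4*(1/14) - 366) = -458*(2/7 - 366) = -458*(-2560/7) = 1172480/7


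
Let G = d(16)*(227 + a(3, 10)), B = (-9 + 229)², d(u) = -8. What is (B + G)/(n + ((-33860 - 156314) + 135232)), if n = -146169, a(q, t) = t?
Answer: -46504/201111 ≈ -0.23124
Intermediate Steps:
B = 48400 (B = 220² = 48400)
G = -1896 (G = -8*(227 + 10) = -8*237 = -1896)
(B + G)/(n + ((-33860 - 156314) + 135232)) = (48400 - 1896)/(-146169 + ((-33860 - 156314) + 135232)) = 46504/(-146169 + (-190174 + 135232)) = 46504/(-146169 - 54942) = 46504/(-201111) = 46504*(-1/201111) = -46504/201111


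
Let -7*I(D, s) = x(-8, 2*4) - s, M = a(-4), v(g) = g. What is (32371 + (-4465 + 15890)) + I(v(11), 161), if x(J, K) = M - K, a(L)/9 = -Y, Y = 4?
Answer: 306777/7 ≈ 43825.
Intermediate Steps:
a(L) = -36 (a(L) = 9*(-1*4) = 9*(-4) = -36)
M = -36
x(J, K) = -36 - K
I(D, s) = 44/7 + s/7 (I(D, s) = -((-36 - 2*4) - s)/7 = -((-36 - 1*8) - s)/7 = -((-36 - 8) - s)/7 = -(-44 - s)/7 = 44/7 + s/7)
(32371 + (-4465 + 15890)) + I(v(11), 161) = (32371 + (-4465 + 15890)) + (44/7 + (⅐)*161) = (32371 + 11425) + (44/7 + 23) = 43796 + 205/7 = 306777/7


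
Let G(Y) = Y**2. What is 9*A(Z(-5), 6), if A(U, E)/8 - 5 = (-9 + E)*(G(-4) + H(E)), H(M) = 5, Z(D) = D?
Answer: -4176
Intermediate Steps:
A(U, E) = -1472 + 168*E (A(U, E) = 40 + 8*((-9 + E)*((-4)**2 + 5)) = 40 + 8*((-9 + E)*(16 + 5)) = 40 + 8*((-9 + E)*21) = 40 + 8*(-189 + 21*E) = 40 + (-1512 + 168*E) = -1472 + 168*E)
9*A(Z(-5), 6) = 9*(-1472 + 168*6) = 9*(-1472 + 1008) = 9*(-464) = -4176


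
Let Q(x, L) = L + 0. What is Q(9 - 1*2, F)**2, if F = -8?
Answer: 64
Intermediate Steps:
Q(x, L) = L
Q(9 - 1*2, F)**2 = (-8)**2 = 64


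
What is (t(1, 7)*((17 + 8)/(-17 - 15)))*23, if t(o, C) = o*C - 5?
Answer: -575/16 ≈ -35.938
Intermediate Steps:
t(o, C) = -5 + C*o (t(o, C) = C*o - 5 = -5 + C*o)
(t(1, 7)*((17 + 8)/(-17 - 15)))*23 = ((-5 + 7*1)*((17 + 8)/(-17 - 15)))*23 = ((-5 + 7)*(25/(-32)))*23 = (2*(25*(-1/32)))*23 = (2*(-25/32))*23 = -25/16*23 = -575/16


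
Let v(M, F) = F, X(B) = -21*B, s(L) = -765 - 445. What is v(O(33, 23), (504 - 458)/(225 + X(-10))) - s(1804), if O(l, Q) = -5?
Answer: 526396/435 ≈ 1210.1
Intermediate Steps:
s(L) = -1210
v(O(33, 23), (504 - 458)/(225 + X(-10))) - s(1804) = (504 - 458)/(225 - 21*(-10)) - 1*(-1210) = 46/(225 + 210) + 1210 = 46/435 + 1210 = 526396/435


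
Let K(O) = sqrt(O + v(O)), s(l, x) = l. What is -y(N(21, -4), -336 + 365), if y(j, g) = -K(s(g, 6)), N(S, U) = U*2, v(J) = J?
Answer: sqrt(58) ≈ 7.6158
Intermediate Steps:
N(S, U) = 2*U
K(O) = sqrt(2)*sqrt(O) (K(O) = sqrt(O + O) = sqrt(2*O) = sqrt(2)*sqrt(O))
y(j, g) = -sqrt(2)*sqrt(g)
-y(N(21, -4), -336 + 365) = -(-1)*sqrt(2)*sqrt(-336 + 365) = -(-1)*sqrt(2)*sqrt(29) = -(-1)*sqrt(58) = sqrt(58)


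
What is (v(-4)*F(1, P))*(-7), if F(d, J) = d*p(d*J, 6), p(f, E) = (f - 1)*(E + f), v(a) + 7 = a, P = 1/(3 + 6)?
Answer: -33880/81 ≈ -418.27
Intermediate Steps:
P = 1/9 ≈ 0.11111
v(a) = -7 + a
p(f, E) = (-1 + f)*(E + f)
F(d, J) = d*(-6 + J**2*d**2 + 5*J*d) (F(d, J) = d*((d*J)**2 - 1*6 - d*J + 6*(d*J)) = d*((J*d)**2 - 6 - J*d + 6*(J*d)) = d*(J**2*d**2 - 6 - J*d + 6*J*d) = d*(-6 + J**2*d**2 + 5*J*d))
(v(-4)*F(1, P))*(-7) = ((-7 - 4)*(1*(-6 + (1/9)**2*1**2 + 5*(1/9)*1)))*(-7) = -11*(-6 + (1/81)*1 + 5/9)*(-7) = -11*(-6 + 1/81 + 5/9)*(-7) = -11*(-440)/81*(-7) = -11*(-440/81)*(-7) = (4840/81)*(-7) = -33880/81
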